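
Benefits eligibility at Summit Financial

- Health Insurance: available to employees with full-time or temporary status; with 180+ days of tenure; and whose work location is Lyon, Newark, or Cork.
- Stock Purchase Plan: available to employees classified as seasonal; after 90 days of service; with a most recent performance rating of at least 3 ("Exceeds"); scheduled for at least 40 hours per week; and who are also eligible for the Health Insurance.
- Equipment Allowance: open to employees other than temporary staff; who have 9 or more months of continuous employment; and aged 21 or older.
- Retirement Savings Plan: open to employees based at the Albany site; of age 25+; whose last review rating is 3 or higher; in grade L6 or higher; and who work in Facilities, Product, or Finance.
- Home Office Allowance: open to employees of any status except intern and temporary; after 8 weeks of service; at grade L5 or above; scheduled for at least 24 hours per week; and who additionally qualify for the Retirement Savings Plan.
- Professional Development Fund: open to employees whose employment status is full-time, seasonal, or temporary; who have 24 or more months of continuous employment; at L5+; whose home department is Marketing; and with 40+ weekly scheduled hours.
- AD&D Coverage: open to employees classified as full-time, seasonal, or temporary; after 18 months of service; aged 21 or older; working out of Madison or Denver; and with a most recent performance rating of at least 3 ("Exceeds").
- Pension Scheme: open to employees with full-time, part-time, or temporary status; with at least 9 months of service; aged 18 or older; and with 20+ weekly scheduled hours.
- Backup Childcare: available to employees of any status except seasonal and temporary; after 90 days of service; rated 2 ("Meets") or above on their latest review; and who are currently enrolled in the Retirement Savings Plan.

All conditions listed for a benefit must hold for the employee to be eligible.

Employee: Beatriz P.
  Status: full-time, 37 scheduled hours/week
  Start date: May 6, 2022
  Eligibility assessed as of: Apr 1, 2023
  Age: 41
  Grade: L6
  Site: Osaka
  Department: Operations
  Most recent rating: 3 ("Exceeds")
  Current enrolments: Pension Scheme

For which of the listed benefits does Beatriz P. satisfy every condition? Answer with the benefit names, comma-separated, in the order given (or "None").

Equipment Allowance, Pension Scheme

Service from May 6, 2022 to Apr 1, 2023: 330 days.
Health Insurance — status full-time ✓; service 330 days ≥ 180 days ✓; site Osaka ✗ (not Lyon, Newark, or Cork) → not eligible.
Stock Purchase Plan — status full-time ✗ (requires seasonal) → not eligible.
Equipment Allowance — status full-time ✓ (not excluded); service 330 days ≥ 9 months (≈270 days) ✓; age 41 ≥ 21 ✓ → eligible.
Retirement Savings Plan — site Osaka ✗ (not Albany) → not eligible.
Home Office Allowance — status full-time ✓ (not excluded); service 330 days ≥ 8 weeks (≈56 days) ✓; grade L6 ≥ L5 ✓; 37 hrs/wk ≥ 24 ✓; not eligible for Retirement Savings Plan ✗ → not eligible.
Professional Development Fund — status full-time ✓; service 330 days < 24 months (≈720 days) ✗ → not eligible.
AD&D Coverage — status full-time ✓; service 330 days < 18 months (≈540 days) ✗ → not eligible.
Pension Scheme — status full-time ✓; service 330 days ≥ 9 months (≈270 days) ✓; age 41 ≥ 18 ✓; 37 hrs/wk ≥ 20 ✓ → eligible.
Backup Childcare — status full-time ✓ (not excluded); service 330 days ≥ 90 days ✓; rating 3 ≥ 2 ✓; not enrolled in Retirement Savings Plan ✗ → not eligible.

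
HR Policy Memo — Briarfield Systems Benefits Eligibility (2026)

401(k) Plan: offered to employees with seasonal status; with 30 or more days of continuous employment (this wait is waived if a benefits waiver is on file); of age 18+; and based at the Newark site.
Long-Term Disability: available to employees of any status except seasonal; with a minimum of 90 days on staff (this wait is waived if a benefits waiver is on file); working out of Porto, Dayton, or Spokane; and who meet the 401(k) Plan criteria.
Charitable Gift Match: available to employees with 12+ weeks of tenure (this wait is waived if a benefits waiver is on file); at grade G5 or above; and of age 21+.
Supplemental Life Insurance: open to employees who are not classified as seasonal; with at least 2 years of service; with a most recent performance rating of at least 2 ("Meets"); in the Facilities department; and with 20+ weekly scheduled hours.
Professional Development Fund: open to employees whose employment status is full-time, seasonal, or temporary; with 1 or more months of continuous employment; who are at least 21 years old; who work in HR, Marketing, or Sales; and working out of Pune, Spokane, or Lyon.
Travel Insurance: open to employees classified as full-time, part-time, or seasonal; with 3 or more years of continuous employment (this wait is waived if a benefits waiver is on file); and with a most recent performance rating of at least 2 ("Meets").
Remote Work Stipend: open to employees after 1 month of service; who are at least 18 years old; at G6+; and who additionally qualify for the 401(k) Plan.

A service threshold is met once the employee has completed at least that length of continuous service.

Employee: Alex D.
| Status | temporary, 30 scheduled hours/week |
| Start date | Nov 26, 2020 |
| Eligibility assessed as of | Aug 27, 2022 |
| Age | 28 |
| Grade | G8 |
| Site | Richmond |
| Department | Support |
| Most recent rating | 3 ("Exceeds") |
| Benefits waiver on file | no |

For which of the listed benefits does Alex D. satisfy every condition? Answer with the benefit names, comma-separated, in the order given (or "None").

Service from Nov 26, 2020 to Aug 27, 2022: 639 days.
401(k) Plan — status temporary ✗ (requires seasonal) → not eligible.
Long-Term Disability — status temporary ✓ (not excluded); no waiver, service 639 days ≥ 90 days ✓; site Richmond ✗ (not Porto, Dayton, or Spokane) → not eligible.
Charitable Gift Match — no waiver, service 639 days ≥ 12 weeks (≈84 days) ✓; grade G8 ≥ G5 ✓; age 28 ≥ 21 ✓ → eligible.
Supplemental Life Insurance — status temporary ✓ (not excluded); service 639 days < 2 years (≈730 days) ✗ → not eligible.
Professional Development Fund — status temporary ✓; service 639 days ≥ 1 month (≈30 days) ✓; age 28 ≥ 21 ✓; dept Support ✗ → not eligible.
Travel Insurance — status temporary ✗ (requires full-time, part-time, or seasonal) → not eligible.
Remote Work Stipend — service 639 days ≥ 1 month (≈30 days) ✓; age 28 ≥ 18 ✓; grade G8 ≥ G6 ✓; not eligible for 401(k) Plan ✗ → not eligible.

Charitable Gift Match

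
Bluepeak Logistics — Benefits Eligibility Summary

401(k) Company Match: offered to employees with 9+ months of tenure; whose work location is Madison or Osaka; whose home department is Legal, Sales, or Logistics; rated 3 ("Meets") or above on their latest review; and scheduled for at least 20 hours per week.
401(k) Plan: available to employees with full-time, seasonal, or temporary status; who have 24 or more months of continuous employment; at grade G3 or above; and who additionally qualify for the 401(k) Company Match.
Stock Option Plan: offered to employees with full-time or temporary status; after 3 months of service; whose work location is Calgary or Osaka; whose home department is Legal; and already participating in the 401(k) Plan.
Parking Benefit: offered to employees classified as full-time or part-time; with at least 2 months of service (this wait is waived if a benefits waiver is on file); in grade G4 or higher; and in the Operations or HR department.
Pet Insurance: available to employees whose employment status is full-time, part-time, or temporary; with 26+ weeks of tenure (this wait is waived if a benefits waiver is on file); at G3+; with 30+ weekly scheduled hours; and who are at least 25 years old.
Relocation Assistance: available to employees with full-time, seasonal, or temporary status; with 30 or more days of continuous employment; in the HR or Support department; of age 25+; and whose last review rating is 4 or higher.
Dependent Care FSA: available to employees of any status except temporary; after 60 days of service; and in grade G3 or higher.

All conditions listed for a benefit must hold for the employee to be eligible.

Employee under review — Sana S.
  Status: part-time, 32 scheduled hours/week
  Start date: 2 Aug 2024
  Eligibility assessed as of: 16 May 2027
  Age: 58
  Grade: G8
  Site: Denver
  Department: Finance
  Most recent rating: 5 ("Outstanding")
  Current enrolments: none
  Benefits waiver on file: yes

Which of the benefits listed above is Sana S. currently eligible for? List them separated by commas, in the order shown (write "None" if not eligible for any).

Pet Insurance, Dependent Care FSA

Service from 2 Aug 2024 to 16 May 2027: 1017 days.
401(k) Company Match — service 1017 days ≥ 9 months (≈270 days) ✓; site Denver ✗ (not Madison or Osaka) → not eligible.
401(k) Plan — status part-time ✗ (requires full-time, seasonal, or temporary) → not eligible.
Stock Option Plan — status part-time ✗ (requires full-time or temporary) → not eligible.
Parking Benefit — status part-time ✓; benefits waiver on file ✓; grade G8 ≥ G4 ✓; dept Finance ✗ → not eligible.
Pet Insurance — status part-time ✓; benefits waiver on file ✓; grade G8 ≥ G3 ✓; 32 hrs/wk ≥ 30 ✓; age 58 ≥ 25 ✓ → eligible.
Relocation Assistance — status part-time ✗ (requires full-time, seasonal, or temporary) → not eligible.
Dependent Care FSA — status part-time ✓ (not excluded); service 1017 days ≥ 60 days ✓; grade G8 ≥ G3 ✓ → eligible.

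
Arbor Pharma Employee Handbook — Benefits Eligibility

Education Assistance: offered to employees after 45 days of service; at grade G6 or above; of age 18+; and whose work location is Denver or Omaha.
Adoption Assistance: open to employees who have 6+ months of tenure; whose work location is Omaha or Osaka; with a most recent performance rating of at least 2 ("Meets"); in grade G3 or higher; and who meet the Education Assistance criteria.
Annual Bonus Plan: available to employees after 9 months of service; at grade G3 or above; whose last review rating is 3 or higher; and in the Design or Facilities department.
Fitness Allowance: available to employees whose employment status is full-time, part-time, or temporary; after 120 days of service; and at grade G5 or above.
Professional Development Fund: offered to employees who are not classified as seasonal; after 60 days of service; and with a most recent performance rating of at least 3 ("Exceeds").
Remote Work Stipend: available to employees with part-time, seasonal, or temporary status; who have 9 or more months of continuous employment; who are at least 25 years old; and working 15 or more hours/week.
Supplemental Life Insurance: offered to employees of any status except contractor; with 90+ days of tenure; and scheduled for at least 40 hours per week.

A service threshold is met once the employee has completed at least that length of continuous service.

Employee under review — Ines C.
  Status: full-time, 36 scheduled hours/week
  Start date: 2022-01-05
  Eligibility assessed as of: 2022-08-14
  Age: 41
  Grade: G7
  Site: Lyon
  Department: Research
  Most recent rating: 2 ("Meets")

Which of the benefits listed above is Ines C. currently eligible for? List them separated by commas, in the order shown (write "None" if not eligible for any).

Service from 2022-01-05 to 2022-08-14: 221 days.
Education Assistance — service 221 days ≥ 45 days ✓; grade G7 ≥ G6 ✓; age 41 ≥ 18 ✓; site Lyon ✗ (not Denver or Omaha) → not eligible.
Adoption Assistance — service 221 days ≥ 6 months (≈180 days) ✓; site Lyon ✗ (not Omaha or Osaka) → not eligible.
Annual Bonus Plan — service 221 days < 9 months (≈270 days) ✗ → not eligible.
Fitness Allowance — status full-time ✓; service 221 days ≥ 120 days ✓; grade G7 ≥ G5 ✓ → eligible.
Professional Development Fund — status full-time ✓ (not excluded); service 221 days ≥ 60 days ✓; rating 2 < 3 ✗ → not eligible.
Remote Work Stipend — status full-time ✗ (requires part-time, seasonal, or temporary) → not eligible.
Supplemental Life Insurance — status full-time ✓ (not excluded); service 221 days ≥ 90 days ✓; 36 hrs/wk < 40 ✗ → not eligible.

Fitness Allowance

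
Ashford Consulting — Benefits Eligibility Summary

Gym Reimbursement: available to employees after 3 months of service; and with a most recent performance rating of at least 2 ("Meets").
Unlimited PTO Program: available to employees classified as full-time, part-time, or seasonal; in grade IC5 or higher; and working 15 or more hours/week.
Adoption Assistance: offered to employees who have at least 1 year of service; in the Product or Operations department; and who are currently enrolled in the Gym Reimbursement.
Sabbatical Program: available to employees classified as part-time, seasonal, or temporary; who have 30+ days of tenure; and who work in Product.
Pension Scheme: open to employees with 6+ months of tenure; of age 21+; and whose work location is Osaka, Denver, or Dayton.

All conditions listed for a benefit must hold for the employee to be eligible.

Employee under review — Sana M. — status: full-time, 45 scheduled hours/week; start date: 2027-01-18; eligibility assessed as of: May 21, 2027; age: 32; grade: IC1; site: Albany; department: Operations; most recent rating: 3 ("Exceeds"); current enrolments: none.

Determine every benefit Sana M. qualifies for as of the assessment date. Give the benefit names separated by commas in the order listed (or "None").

Gym Reimbursement

Service from 2027-01-18 to May 21, 2027: 123 days.
Gym Reimbursement — service 123 days ≥ 3 months (≈90 days) ✓; rating 3 ≥ 2 ✓ → eligible.
Unlimited PTO Program — status full-time ✓; grade IC1 < IC5 ✗ → not eligible.
Adoption Assistance — service 123 days < 1 year (≈365 days) ✗ → not eligible.
Sabbatical Program — status full-time ✗ (requires part-time, seasonal, or temporary) → not eligible.
Pension Scheme — service 123 days < 6 months (≈180 days) ✗ → not eligible.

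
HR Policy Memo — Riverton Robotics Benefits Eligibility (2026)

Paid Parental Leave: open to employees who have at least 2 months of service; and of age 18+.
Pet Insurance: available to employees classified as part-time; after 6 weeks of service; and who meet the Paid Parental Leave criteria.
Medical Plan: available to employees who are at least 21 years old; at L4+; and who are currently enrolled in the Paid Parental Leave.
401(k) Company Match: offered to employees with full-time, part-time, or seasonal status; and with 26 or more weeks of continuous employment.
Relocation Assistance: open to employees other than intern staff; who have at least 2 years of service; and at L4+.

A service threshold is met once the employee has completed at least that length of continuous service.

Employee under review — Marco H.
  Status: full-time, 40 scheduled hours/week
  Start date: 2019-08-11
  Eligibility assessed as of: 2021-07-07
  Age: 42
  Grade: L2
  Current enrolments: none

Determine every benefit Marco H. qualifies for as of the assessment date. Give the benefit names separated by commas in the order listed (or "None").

Service from 2019-08-11 to 2021-07-07: 696 days.
Paid Parental Leave — service 696 days ≥ 2 months (≈60 days) ✓; age 42 ≥ 18 ✓ → eligible.
Pet Insurance — status full-time ✗ (requires part-time) → not eligible.
Medical Plan — age 42 ≥ 21 ✓; grade L2 < L4 ✗ → not eligible.
401(k) Company Match — status full-time ✓; service 696 days ≥ 26 weeks (≈182 days) ✓ → eligible.
Relocation Assistance — status full-time ✓ (not excluded); service 696 days < 2 years (≈730 days) ✗ → not eligible.

Paid Parental Leave, 401(k) Company Match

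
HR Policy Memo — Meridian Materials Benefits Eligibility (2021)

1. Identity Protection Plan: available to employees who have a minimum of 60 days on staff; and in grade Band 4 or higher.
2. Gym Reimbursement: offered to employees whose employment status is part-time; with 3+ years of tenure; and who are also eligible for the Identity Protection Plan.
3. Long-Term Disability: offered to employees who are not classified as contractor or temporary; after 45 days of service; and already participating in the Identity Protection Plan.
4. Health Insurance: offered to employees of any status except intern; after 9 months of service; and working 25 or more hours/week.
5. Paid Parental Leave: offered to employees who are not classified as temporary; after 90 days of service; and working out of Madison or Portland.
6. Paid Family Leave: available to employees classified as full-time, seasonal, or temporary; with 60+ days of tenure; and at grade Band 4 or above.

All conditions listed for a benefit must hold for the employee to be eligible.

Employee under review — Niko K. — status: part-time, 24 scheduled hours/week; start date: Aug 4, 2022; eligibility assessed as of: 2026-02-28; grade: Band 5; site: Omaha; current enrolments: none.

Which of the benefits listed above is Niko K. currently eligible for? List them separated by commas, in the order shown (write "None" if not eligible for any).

Service from Aug 4, 2022 to 2026-02-28: 1304 days.
Identity Protection Plan — service 1304 days ≥ 60 days ✓; grade Band 5 ≥ Band 4 ✓ → eligible.
Gym Reimbursement — status part-time ✓; service 1304 days ≥ 3 years (≈1095 days) ✓; eligible for Identity Protection Plan ✓ → eligible.
Long-Term Disability — status part-time ✓ (not excluded); service 1304 days ≥ 45 days ✓; not enrolled in Identity Protection Plan ✗ → not eligible.
Health Insurance — status part-time ✓ (not excluded); service 1304 days ≥ 9 months (≈270 days) ✓; 24 hrs/wk < 25 ✗ → not eligible.
Paid Parental Leave — status part-time ✓ (not excluded); service 1304 days ≥ 90 days ✓; site Omaha ✗ (not Madison or Portland) → not eligible.
Paid Family Leave — status part-time ✗ (requires full-time, seasonal, or temporary) → not eligible.

Identity Protection Plan, Gym Reimbursement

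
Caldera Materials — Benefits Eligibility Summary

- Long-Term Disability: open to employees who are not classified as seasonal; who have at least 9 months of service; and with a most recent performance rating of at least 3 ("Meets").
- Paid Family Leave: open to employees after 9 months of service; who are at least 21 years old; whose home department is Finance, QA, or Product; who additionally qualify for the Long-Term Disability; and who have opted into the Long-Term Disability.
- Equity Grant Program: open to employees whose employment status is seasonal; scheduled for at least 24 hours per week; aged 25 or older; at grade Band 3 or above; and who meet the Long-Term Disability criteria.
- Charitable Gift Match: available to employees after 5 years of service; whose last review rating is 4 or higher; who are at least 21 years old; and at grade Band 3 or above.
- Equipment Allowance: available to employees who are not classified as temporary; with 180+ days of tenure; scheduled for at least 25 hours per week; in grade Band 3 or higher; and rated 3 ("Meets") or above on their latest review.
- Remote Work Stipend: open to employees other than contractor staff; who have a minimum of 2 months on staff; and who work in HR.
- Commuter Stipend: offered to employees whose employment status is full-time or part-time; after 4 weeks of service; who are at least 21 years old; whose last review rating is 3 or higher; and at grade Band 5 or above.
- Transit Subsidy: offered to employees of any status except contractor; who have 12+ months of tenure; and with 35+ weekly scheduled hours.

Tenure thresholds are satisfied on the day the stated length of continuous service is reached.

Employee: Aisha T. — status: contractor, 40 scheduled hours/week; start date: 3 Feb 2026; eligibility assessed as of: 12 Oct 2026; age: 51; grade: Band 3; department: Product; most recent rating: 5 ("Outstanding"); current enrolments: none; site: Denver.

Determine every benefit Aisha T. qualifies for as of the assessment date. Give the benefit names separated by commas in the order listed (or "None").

Equipment Allowance

Service from 3 Feb 2026 to 12 Oct 2026: 251 days.
Long-Term Disability — status contractor ✓ (not excluded); service 251 days < 9 months (≈270 days) ✗ → not eligible.
Paid Family Leave — service 251 days < 9 months (≈270 days) ✗ → not eligible.
Equity Grant Program — status contractor ✗ (requires seasonal) → not eligible.
Charitable Gift Match — service 251 days < 5 years (≈1825 days) ✗ → not eligible.
Equipment Allowance — status contractor ✓ (not excluded); service 251 days ≥ 180 days ✓; 40 hrs/wk ≥ 25 ✓; grade Band 3 ≥ Band 3 ✓; rating 5 ≥ 3 ✓ → eligible.
Remote Work Stipend — status contractor ✗ (excluded) → not eligible.
Commuter Stipend — status contractor ✗ (requires full-time or part-time) → not eligible.
Transit Subsidy — status contractor ✗ (excluded) → not eligible.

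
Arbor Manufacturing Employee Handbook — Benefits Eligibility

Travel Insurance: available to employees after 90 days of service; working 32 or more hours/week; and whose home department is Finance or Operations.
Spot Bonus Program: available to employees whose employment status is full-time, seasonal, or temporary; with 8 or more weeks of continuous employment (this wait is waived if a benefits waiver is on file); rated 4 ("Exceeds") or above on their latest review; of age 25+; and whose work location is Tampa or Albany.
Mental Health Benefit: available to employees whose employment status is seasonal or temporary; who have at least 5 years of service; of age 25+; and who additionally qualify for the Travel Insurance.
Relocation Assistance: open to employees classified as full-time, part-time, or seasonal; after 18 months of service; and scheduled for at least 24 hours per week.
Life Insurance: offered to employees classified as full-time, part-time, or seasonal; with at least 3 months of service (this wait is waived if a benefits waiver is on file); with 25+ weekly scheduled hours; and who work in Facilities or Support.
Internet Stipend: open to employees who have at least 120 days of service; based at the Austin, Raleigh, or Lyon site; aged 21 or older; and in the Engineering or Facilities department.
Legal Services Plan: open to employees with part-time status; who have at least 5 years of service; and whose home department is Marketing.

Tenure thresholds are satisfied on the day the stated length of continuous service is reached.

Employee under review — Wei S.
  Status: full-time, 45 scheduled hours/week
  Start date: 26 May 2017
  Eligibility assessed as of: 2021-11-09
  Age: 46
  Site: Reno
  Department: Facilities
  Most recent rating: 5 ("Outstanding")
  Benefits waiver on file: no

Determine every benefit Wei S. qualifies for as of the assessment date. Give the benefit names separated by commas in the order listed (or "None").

Relocation Assistance, Life Insurance

Service from 26 May 2017 to 2021-11-09: 1628 days.
Travel Insurance — service 1628 days ≥ 90 days ✓; 45 hrs/wk ≥ 32 ✓; dept Facilities ✗ → not eligible.
Spot Bonus Program — status full-time ✓; no waiver, service 1628 days ≥ 8 weeks (≈56 days) ✓; rating 5 ≥ 4 ✓; age 46 ≥ 25 ✓; site Reno ✗ (not Tampa or Albany) → not eligible.
Mental Health Benefit — status full-time ✗ (requires seasonal or temporary) → not eligible.
Relocation Assistance — status full-time ✓; service 1628 days ≥ 18 months (≈540 days) ✓; 45 hrs/wk ≥ 24 ✓ → eligible.
Life Insurance — status full-time ✓; no waiver, service 1628 days ≥ 3 months (≈90 days) ✓; 45 hrs/wk ≥ 25 ✓; dept Facilities ✓ → eligible.
Internet Stipend — service 1628 days ≥ 120 days ✓; site Reno ✗ (not Austin, Raleigh, or Lyon) → not eligible.
Legal Services Plan — status full-time ✗ (requires part-time) → not eligible.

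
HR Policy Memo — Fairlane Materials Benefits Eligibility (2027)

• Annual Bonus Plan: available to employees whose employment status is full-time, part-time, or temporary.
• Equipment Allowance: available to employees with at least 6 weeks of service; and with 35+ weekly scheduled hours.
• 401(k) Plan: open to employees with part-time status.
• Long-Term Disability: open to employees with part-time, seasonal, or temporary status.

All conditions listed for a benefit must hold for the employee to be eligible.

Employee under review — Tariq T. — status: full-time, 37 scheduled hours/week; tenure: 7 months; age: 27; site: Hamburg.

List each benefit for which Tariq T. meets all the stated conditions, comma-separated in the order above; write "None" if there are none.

Annual Bonus Plan, Equipment Allowance

Annual Bonus Plan — status full-time ✓ → eligible.
Equipment Allowance — service 7 months ≥ 6 weeks (≈42 days) ✓; 37 hrs/wk ≥ 35 ✓ → eligible.
401(k) Plan — status full-time ✗ (requires part-time) → not eligible.
Long-Term Disability — status full-time ✗ (requires part-time, seasonal, or temporary) → not eligible.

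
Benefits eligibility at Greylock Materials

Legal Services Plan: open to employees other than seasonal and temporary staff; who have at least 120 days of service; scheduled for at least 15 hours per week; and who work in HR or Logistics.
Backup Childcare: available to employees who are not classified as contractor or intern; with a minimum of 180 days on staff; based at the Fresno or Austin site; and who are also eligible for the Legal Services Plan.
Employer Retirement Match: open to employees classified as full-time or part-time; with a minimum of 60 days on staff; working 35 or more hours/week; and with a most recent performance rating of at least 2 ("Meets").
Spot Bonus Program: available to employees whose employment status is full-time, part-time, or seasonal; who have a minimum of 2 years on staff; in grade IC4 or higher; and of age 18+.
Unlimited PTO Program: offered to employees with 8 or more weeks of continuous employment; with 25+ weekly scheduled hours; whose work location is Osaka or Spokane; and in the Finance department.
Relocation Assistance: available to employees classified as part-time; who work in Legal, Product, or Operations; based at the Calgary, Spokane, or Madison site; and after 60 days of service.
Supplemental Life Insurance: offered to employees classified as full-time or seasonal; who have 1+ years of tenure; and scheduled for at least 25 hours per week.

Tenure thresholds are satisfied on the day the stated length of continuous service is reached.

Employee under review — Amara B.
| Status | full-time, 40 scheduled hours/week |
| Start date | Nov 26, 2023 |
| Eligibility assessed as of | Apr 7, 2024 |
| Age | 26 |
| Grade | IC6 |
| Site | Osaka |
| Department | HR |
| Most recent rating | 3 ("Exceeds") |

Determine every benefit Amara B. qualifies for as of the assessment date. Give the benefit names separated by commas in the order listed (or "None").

Legal Services Plan, Employer Retirement Match

Service from Nov 26, 2023 to Apr 7, 2024: 133 days.
Legal Services Plan — status full-time ✓ (not excluded); service 133 days ≥ 120 days ✓; 40 hrs/wk ≥ 15 ✓; dept HR ✓ → eligible.
Backup Childcare — status full-time ✓ (not excluded); service 133 days < 180 days ✗ → not eligible.
Employer Retirement Match — status full-time ✓; service 133 days ≥ 60 days ✓; 40 hrs/wk ≥ 35 ✓; rating 3 ≥ 2 ✓ → eligible.
Spot Bonus Program — status full-time ✓; service 133 days < 2 years (≈730 days) ✗ → not eligible.
Unlimited PTO Program — service 133 days ≥ 8 weeks (≈56 days) ✓; 40 hrs/wk ≥ 25 ✓; site Osaka ✓; dept HR ✗ → not eligible.
Relocation Assistance — status full-time ✗ (requires part-time) → not eligible.
Supplemental Life Insurance — status full-time ✓; service 133 days < 1 year (≈365 days) ✗ → not eligible.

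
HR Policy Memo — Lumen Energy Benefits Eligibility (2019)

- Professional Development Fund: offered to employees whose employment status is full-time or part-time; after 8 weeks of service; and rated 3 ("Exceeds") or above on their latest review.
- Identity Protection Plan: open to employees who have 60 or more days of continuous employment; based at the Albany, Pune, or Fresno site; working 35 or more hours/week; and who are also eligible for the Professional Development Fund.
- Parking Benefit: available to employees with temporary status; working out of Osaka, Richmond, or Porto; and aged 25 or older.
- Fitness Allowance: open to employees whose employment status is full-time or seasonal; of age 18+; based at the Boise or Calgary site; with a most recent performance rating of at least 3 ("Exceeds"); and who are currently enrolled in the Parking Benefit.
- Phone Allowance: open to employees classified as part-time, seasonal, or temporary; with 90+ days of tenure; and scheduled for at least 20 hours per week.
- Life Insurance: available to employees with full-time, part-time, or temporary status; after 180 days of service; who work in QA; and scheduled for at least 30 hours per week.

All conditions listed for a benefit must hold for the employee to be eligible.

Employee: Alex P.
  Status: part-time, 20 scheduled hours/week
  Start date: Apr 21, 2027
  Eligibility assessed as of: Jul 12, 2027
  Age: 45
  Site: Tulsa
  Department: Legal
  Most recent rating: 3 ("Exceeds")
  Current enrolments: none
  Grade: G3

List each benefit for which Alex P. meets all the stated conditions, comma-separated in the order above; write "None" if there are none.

Service from Apr 21, 2027 to Jul 12, 2027: 82 days.
Professional Development Fund — status part-time ✓; service 82 days ≥ 8 weeks (≈56 days) ✓; rating 3 ≥ 3 ✓ → eligible.
Identity Protection Plan — service 82 days ≥ 60 days ✓; site Tulsa ✗ (not Albany, Pune, or Fresno) → not eligible.
Parking Benefit — status part-time ✗ (requires temporary) → not eligible.
Fitness Allowance — status part-time ✗ (requires full-time or seasonal) → not eligible.
Phone Allowance — status part-time ✓; service 82 days < 90 days ✗ → not eligible.
Life Insurance — status part-time ✓; service 82 days < 180 days ✗ → not eligible.

Professional Development Fund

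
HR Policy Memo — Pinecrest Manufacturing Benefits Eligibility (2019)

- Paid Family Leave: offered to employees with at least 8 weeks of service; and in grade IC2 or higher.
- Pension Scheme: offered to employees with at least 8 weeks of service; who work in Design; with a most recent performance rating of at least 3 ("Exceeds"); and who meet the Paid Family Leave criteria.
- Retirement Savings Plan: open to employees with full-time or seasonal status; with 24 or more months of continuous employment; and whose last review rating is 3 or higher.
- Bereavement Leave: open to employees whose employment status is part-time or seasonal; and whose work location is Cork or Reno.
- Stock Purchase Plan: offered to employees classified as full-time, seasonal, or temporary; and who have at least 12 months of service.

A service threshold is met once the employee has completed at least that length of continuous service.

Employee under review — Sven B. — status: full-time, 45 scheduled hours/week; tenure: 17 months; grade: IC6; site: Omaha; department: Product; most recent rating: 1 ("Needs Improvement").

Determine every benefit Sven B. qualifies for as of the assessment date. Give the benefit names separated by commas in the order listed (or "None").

Paid Family Leave, Stock Purchase Plan

Paid Family Leave — service 17 months ≥ 8 weeks (≈56 days) ✓; grade IC6 ≥ IC2 ✓ → eligible.
Pension Scheme — service 17 months ≥ 8 weeks (≈56 days) ✓; dept Product ✗ → not eligible.
Retirement Savings Plan — status full-time ✓; service 17 months < 24 months ✗ → not eligible.
Bereavement Leave — status full-time ✗ (requires part-time or seasonal) → not eligible.
Stock Purchase Plan — status full-time ✓; service 17 months ≥ 12 months ✓ → eligible.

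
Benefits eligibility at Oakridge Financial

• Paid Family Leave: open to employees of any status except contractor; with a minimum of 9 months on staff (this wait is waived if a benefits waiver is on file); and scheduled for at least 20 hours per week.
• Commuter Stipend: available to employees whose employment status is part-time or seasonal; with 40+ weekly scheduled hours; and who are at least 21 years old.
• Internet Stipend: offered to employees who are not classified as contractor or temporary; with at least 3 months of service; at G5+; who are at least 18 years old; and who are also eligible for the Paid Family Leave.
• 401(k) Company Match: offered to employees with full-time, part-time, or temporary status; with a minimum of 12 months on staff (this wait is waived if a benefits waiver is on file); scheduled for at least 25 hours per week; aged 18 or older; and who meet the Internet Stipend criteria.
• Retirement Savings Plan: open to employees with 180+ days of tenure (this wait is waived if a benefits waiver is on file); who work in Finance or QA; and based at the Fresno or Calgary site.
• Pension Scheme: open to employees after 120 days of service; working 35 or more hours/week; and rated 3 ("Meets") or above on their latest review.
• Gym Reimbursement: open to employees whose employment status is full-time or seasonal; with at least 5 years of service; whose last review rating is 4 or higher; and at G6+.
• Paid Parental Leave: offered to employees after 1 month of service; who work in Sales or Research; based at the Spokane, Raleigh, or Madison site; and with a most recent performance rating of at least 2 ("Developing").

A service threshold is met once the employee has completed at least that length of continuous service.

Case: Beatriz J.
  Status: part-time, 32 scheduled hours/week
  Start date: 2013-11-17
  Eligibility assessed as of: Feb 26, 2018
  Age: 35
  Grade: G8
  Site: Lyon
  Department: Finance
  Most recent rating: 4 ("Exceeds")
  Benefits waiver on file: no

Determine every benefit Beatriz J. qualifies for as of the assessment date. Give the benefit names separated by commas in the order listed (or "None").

Paid Family Leave, Internet Stipend, 401(k) Company Match

Service from 2013-11-17 to Feb 26, 2018: 1562 days.
Paid Family Leave — status part-time ✓ (not excluded); no waiver, service 1562 days ≥ 9 months (≈270 days) ✓; 32 hrs/wk ≥ 20 ✓ → eligible.
Commuter Stipend — status part-time ✓; 32 hrs/wk < 40 ✗ → not eligible.
Internet Stipend — status part-time ✓ (not excluded); service 1562 days ≥ 3 months (≈90 days) ✓; grade G8 ≥ G5 ✓; age 35 ≥ 18 ✓; eligible for Paid Family Leave ✓ → eligible.
401(k) Company Match — status part-time ✓; no waiver, service 1562 days ≥ 12 months (≈360 days) ✓; 32 hrs/wk ≥ 25 ✓; age 35 ≥ 18 ✓; eligible for Internet Stipend ✓ → eligible.
Retirement Savings Plan — no waiver, service 1562 days ≥ 180 days ✓; dept Finance ✓; site Lyon ✗ (not Fresno or Calgary) → not eligible.
Pension Scheme — service 1562 days ≥ 120 days ✓; 32 hrs/wk < 35 ✗ → not eligible.
Gym Reimbursement — status part-time ✗ (requires full-time or seasonal) → not eligible.
Paid Parental Leave — service 1562 days ≥ 1 month (≈30 days) ✓; dept Finance ✗ → not eligible.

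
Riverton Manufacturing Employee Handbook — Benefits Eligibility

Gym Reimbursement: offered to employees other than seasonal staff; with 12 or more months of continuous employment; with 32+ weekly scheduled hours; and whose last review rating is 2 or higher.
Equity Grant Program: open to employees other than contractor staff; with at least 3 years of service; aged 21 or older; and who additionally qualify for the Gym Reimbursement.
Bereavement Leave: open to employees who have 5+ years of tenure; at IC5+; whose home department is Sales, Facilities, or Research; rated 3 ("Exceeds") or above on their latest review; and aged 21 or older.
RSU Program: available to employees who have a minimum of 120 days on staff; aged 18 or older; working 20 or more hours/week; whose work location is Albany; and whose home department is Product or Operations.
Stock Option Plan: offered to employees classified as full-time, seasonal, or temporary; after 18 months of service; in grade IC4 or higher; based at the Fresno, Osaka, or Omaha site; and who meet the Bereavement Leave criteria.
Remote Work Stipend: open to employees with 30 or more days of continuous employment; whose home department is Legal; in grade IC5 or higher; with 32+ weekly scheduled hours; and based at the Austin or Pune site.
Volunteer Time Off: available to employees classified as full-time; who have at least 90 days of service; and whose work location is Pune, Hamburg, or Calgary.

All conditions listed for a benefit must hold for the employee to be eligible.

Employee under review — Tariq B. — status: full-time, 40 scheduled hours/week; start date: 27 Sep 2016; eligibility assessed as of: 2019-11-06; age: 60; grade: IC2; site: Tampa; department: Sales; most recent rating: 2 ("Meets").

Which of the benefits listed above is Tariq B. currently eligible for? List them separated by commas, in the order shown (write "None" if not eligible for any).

Gym Reimbursement, Equity Grant Program

Service from 27 Sep 2016 to 2019-11-06: 1135 days.
Gym Reimbursement — status full-time ✓ (not excluded); service 1135 days ≥ 12 months (≈360 days) ✓; 40 hrs/wk ≥ 32 ✓; rating 2 ≥ 2 ✓ → eligible.
Equity Grant Program — status full-time ✓ (not excluded); service 1135 days ≥ 3 years (≈1095 days) ✓; age 60 ≥ 21 ✓; eligible for Gym Reimbursement ✓ → eligible.
Bereavement Leave — service 1135 days < 5 years (≈1825 days) ✗ → not eligible.
RSU Program — service 1135 days ≥ 120 days ✓; age 60 ≥ 18 ✓; 40 hrs/wk ≥ 20 ✓; site Tampa ✗ (not Albany) → not eligible.
Stock Option Plan — status full-time ✓; service 1135 days ≥ 18 months (≈540 days) ✓; grade IC2 < IC4 ✗ → not eligible.
Remote Work Stipend — service 1135 days ≥ 30 days ✓; dept Sales ✗ → not eligible.
Volunteer Time Off — status full-time ✓; service 1135 days ≥ 90 days ✓; site Tampa ✗ (not Pune, Hamburg, or Calgary) → not eligible.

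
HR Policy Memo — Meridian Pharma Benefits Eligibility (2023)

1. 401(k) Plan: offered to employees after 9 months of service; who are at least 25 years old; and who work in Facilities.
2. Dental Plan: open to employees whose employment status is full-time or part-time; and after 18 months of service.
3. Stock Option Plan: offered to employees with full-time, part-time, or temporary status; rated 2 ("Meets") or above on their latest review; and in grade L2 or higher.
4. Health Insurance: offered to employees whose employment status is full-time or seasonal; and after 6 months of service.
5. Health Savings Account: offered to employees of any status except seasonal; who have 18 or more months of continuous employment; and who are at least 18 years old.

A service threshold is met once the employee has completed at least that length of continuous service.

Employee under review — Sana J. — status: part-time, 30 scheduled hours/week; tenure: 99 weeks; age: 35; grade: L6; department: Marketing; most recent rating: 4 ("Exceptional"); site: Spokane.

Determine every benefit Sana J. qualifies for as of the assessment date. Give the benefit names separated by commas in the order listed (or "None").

Dental Plan, Stock Option Plan, Health Savings Account

401(k) Plan — service 99 weeks ≥ 9 months (≈270 days) ✓; age 35 ≥ 25 ✓; dept Marketing ✗ → not eligible.
Dental Plan — status part-time ✓; service 99 weeks ≥ 18 months (≈540 days) ✓ → eligible.
Stock Option Plan — status part-time ✓; rating 4 ≥ 2 ✓; grade L6 ≥ L2 ✓ → eligible.
Health Insurance — status part-time ✗ (requires full-time or seasonal) → not eligible.
Health Savings Account — status part-time ✓ (not excluded); service 99 weeks ≥ 18 months (≈540 days) ✓; age 35 ≥ 18 ✓ → eligible.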